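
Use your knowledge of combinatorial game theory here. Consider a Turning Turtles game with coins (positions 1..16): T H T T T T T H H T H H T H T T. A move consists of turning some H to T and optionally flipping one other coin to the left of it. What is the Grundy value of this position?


Coins: T H T T T T T H H T H H T H T T
Key fact: a single head at position k behaves exactly like a Nim heap of size k (turning it to T and optionally flipping a coin at j < k corresponds to moving the heap from k to j, or to 0), and heads combine as a disjunctive sum (two heads at the same place would cancel, matching j XOR j = 0). So the Nim-value is the XOR of the 1-indexed positions of the heads.
Face-up positions (1-indexed): [2, 8, 9, 11, 12, 14]
XOR 0 with 2: 0 XOR 2 = 2
XOR 2 with 8: 2 XOR 8 = 10
XOR 10 with 9: 10 XOR 9 = 3
XOR 3 with 11: 3 XOR 11 = 8
XOR 8 with 12: 8 XOR 12 = 4
XOR 4 with 14: 4 XOR 14 = 10
Nim-value = 10

10


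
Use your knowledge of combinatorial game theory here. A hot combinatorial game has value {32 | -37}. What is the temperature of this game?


The game is {32 | -37}, a switch {a | b} with numbers a > b.
Cooling {a | b} by t gives {a - t | b + t}, which stops being hot when a - t = b + t, i.e. at t = (a - b)/2. So the temperature of a switch is (a - b)/2.
Temperature = (Left option - Right option) / 2
= (32 - (-37)) / 2
= 69 / 2
= 69/2

69/2


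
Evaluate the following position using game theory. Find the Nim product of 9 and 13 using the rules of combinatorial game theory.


Nim multiplication is bilinear over XOR: (u XOR v) * w = (u*w) XOR (v*w).
So we split each operand into its bit components and XOR the pairwise Nim products.
9 = 1 + 8 (as XOR of powers of 2).
13 = 1 + 4 + 8 (as XOR of powers of 2).
Using the standard Nim-product table on single bits:
  2*2 = 3,   2*4 = 8,   2*8 = 12,
  4*4 = 6,   4*8 = 11,  8*8 = 13,
and  1*x = x (identity), k*l = l*k (commutative).
Pairwise Nim products:
  1 * 1 = 1
  1 * 4 = 4
  1 * 8 = 8
  8 * 1 = 8
  8 * 4 = 11
  8 * 8 = 13
XOR them: 1 XOR 4 XOR 8 XOR 8 XOR 11 XOR 13 = 3.
Result: 9 * 13 = 3 (in Nim).

3


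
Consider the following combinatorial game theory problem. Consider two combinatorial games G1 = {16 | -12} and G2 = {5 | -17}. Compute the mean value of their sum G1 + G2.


G1 = {16 | -12}, G2 = {5 | -17}
Each is a switch {a | b} with numbers a > b; its mean value is (a + b)/2, and mean value is additive over game sums: m(G1 + G2) = m(G1) + m(G2).
Mean of G1 = (16 + (-12))/2 = 4/2 = 2
Mean of G2 = (5 + (-17))/2 = -12/2 = -6
Mean of G1 + G2 = 2 + -6 = -4

-4


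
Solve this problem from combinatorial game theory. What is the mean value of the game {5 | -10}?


Game = {5 | -10}, a switch {a | b} with numbers a > b.
Its thermograph has left wall a - t and right wall b + t, which meet at t = (a - b)/2, where both equal (a + b)/2. So the mast (mean value) is at (a + b)/2.
Mean = (5 + (-10))/2 = -5/2 = -5/2

-5/2


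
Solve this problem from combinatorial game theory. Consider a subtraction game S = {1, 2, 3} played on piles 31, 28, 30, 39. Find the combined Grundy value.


Subtraction set: {1, 2, 3}
For this subtraction set, G(n) = n mod 4 (period = max + 1 = 4).
Pile 1 (size 31): G(31) = 31 mod 4 = 3
Pile 2 (size 28): G(28) = 28 mod 4 = 0
Pile 3 (size 30): G(30) = 30 mod 4 = 2
Pile 4 (size 39): G(39) = 39 mod 4 = 3
Total Grundy value = XOR of all: 3 XOR 0 XOR 2 XOR 3 = 2

2


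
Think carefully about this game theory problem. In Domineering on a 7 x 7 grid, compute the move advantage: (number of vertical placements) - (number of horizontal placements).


Board is 7 x 7 (rows x cols).
Left (vertical) placements: (rows-1) * cols = 6 * 7 = 42
Right (horizontal) placements: rows * (cols-1) = 7 * 6 = 42
Advantage = Left - Right = 42 - 42 = 0

0


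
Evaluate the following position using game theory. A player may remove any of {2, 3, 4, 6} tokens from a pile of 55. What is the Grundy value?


The subtraction set is S = {2, 3, 4, 6}.
G(k) = mex{ G(k - s) : s in S, s <= k }. We compute iteratively: G(0) = 0.
G(1) = mex({}) = 0
G(2) = mex({0}) = 1
G(3) = mex({0}) = 1
G(4) = mex({0, 1}) = 2
G(5) = mex({0, 1}) = 2
G(6) = mex({0, 1, 2}) = 3
G(7) = mex({0, 1, 2}) = 3
G(8) = mex({1, 2, 3}) = 0
G(9) = mex({1, 2, 3}) = 0
G(10) = mex({0, 2, 3}) = 1
G(11) = mex({0, 2, 3}) = 1
G(12) = mex({0, 1, 3}) = 2
G(13) = mex({0, 1, 3}) = 2
Observe that G(8)..G(13) = 0, 0, 1, 1, 2, 2 repeats G(0)..G(5) = 0, 0, 1, 1, 2, 2.
For k >= max(S) = 6, G(k) is determined by the previous 6 values G(k-6)..G(k-1); a window of 6 consecutive values has recurred shifted by 8, so by induction G(k + 8) = G(k) for all k >= 0: the sequence is periodic from the start with period 8.
One period: G(0..7) = 0, 0, 1, 1, 2, 2, 3, 3.
55 mod 8 = 7, so G(55) = G(7) = 3.

3


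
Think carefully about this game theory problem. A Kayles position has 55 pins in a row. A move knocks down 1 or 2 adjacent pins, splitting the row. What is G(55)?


Kayles: a move removes 1 or 2 adjacent pins from a contiguous row.
Removing pins from a row of k leaves two independent rows (a, b) with a + b = k - 1 (one pin) or a + b = k - 2 (two pins); an end removal gives a = 0.
By Sprague-Grundy, G(k) = mex{ G(a) XOR G(b) } over all these splits. G(0) = 0.
G(1): splits (0,0):0^0=0 -> mex({0}) = 1
G(2): splits (0,1):0^1=1 (0,0):0^0=0 -> mex({0, 1}) = 2
G(3): splits (0,2):0^2=2 (1,1):1^1=0 (0,1):0^1=1 -> mex({0, 1, 2}) = 3
G(4): splits (0,3):0^3=3 (1,2):1^2=3 (0,2):0^2=2 (1,1):1^1=0 -> mex({0, 2, 3}) = 1
G(5): splits (0,4):0^1=1 (1,3):1^3=2 (2,2):2^2=0 (0,3):0^3=3 (1,2):1^2=3 -> mex({0, 1, 2, 3}) = 4
G(6) = mex({0, 1, 2, 4}) = 3
G(7) = mex({0, 1, 3, 4, 5}) = 2
G(8) = mex({0, 2, 3, 5, 6}) = 1
G(9) = mex({0, 1, 2, 3, 6, 7}) = 4
G(10) = mex({0, 1, 3, 4, 5, 7}) = 2
G(11) = mex({0, 1, 2, 3, 4, 5}) = 6
G(12) = mex({0, 1, 2, 3, 5, 6, 7}) = 4
G(13) = mex({0, 2, 3, 4, 6, 7}) = 1
G(14) = mex({0, 1, 4, 5, 6, 7}) = 2
G(15) = mex({0, 1, 2, 3, 4, 5, 6}) = 7
G(16) = mex({0, 2, 3, 5, 6, 7}) = 1
G(17) = mex({0, 1, 2, 3, 5, 6, 7}) = 4
G(18) = mex({0, 1, 2, 4, 5, 6}) = 3
G(19) = mex({0, 1, 3, 4, 5, 7}) = 2
G(20) = mex({0, 2, 3, 4, 5, 6, 7}) = 1
G(21) = mex({0, 1, 2, 3, 5, 6, 7}) = 4
G(22) = mex({0, 1, 2, 3, 4, 5, 7}) = 6
G(23) = mex({0, 1, 2, 3, 4, 5, 6}) = 7
G(24) = mex({0, 1, 2, 3, 5, 6, 7}) = 4
G(25) = mex({0, 2, 3, 4, 6, 7}) = 1
G(26) = mex({0, 1, 3, 4, 5, 6, 7}) = 2
G(27) = mex({0, 1, 2, 3, 4, 5, 6, 7}) = 8
G(28) = mex({0, 1, 2, 3, 4, 6, 7, 8}) = 5
G(29) = mex({0, 1, 2, 3, 5, 6, 7, 8, 9}) = 4
G(30) = mex({0, 1, 2, 3, 4, 5, 6, 9, 10}) = 7
G(31) = mex({0, 1, 3, 4, 5, 7, 10, 11}) = 2
G(32) = mex({0, 2, 3, 4, 5, 6, 7, 9, 11}) = 1
G(33) = mex({0, 1, 2, 3, 4, 5, 6, 7, 9, 12}) = 8
G(34) = mex({0, 1, 2, 3, 4, 5, 7, 8, 11, 12}) = 6
G(35) = mex({0, 1, 2, 3, 4, 5, 6, 8, 9, 10, 11}) = 7
G(36) = mex({0, 1, 2, 3, 5, 6, 7, 9, 10}) = 4
G(37) = mex({0, 2, 3, 4, 6, 7, 9, 10, 11, 12}) = 1
G(38) = mex({0, 1, 3, 4, 5, 6, 7, 9, 10, 11, 12}) = 2
G(39) = mex({0, 1, 2, 4, 5, 6, 7, 9, 10, 12, 14}) = 3
G(40) = mex({0, 2, 3, 4, 6, 7, 11, 12, 14}) = 1
G(41) = mex({0, 1, 2, 3, 5, 6, 7, 9, 10, 11, 12}) = 4
G(42) = mex({0, 1, 2, 3, 4, 5, 6, 9, 10}) = 7
G(43) = mex({0, 1, 3, 4, 5, 7, 9, 10, 12, 15}) = 2
G(44) = mex({0, 2, 3, 4, 5, 6, 7, 9, 10, 12, 15}) = 1
G(45) = mex({0, 1, 2, 3, 4, 5, 6, 7, 9, 10, 12, 14}) = 8
G(46) = mex({0, 1, 3, 4, 5, 7, 8, 11, 12, 14}) = 2
G(47) = mex({0, 1, 2, 3, 4, 5, 6, 8, 9, 10, 11, 12}) = 7
G(48) = mex({0, 1, 2, 3, 5, 6, 7, 9, 10}) = 4
G(49) = mex({0, 2, 3, 4, 6, 7, 9, 10, 11, 12, 15}) = 1
G(50) = mex({0, 1, 4, 5, 6, 7, 9, 11, 12, 14, 15}) = 2
G(51) = mex({0, 1, 2, 3, 4, 5, 6, 7, 9, 12, 14, 15}) = 8
G(52) = mex({0, 2, 3, 4, 5, 6, 7, 8, 11, 12, 15}) = 1
G(53) = mex({0, 1, 2, 3, 5, 6, 7, 8, 9, 10, 11, 12}) = 4
G(54) = mex({0, 1, 2, 3, 4, 5, 6, 9, 10}) = 7
G(55) = mex({0, 1, 3, 4, 5, 7, 9, 10, 11, 12}) = 2
Therefore G(55) = 2.

2


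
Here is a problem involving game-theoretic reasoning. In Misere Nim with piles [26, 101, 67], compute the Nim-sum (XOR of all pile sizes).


We need the XOR (exclusive or) of all pile sizes.
After XOR-ing pile 1 (size 26): 0 XOR 26 = 26
After XOR-ing pile 2 (size 101): 26 XOR 101 = 127
After XOR-ing pile 3 (size 67): 127 XOR 67 = 60
The Nim-value of this position is 60.

60


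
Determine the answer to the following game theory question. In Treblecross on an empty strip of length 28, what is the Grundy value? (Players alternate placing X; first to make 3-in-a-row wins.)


Treblecross: place X on empty cells; 3-in-a-row wins.
Playing within two cells of an existing X lets the opponent win at once, so sensible play treats the cells i-2..i+2 around each X as dead. The player left with no safe cell loses, so this is a normal-play take-away game on strips of safe cells.
Placing X at cell i (0-indexed) of a strip of k safe cells leaves independent strips of sizes max(0, i-2) and max(0, k-i-3). Hence G(k) = mex{ G(max(0,i-2)) XOR G(max(0,k-i-3)) : 0 <= i < k }, with G(0) = 0.
G(1): splits (0,0):0^0=0 -> mex({0}) = 1
G(2): splits (0,0):0^0=0 -> mex({0}) = 1
G(3): splits (0,0):0^0=0 -> mex({0}) = 1
G(4): splits (0,1):0^1=1 (0,0):0^0=0 -> mex({0, 1}) = 2
G(5): splits (0,2):0^1=1 (0,1):0^1=1 (0,0):0^0=0 -> mex({0, 1}) = 2
G(6) = mex({1}) = 0
G(7) = mex({0, 1, 2}) = 3
G(8) = mex({0, 1, 2}) = 3
G(9) = mex({0, 2}) = 1
G(10) = mex({0, 2, 3}) = 1
G(11) = mex({0, 3}) = 1
G(12) = mex({1, 3}) = 0
G(13) = mex({0, 1, 2, 3}) = 4
G(14) = mex({0, 1, 2}) = 3
G(15) = mex({0, 1, 2}) = 3
G(16) = mex({0, 1, 2, 4}) = 3
G(17) = mex({0, 1, 3, 4}) = 2
G(18) = mex({0, 1, 3, 4}) = 2
G(19) = mex({0, 1, 3, 5}) = 2
G(20) = mex({0, 1, 2, 3, 5}) = 4
G(21) = mex({0, 1, 2, 3, 5}) = 4
G(22) = mex({1, 2, 6}) = 0
G(23) = mex({0, 1, 2, 3, 4, 6}) = 5
G(24) = mex({0, 1, 2, 3, 4}) = 5
G(25) = mex({0, 1, 3, 4, 7}) = 2
G(26) = mex({0, 1, 3, 4, 5, 7}) = 2
G(27) = mex({0, 1, 3, 5}) = 2
G(28) = mex({0, 1, 2, 5}) = 3
Therefore G(28) = 3.

3


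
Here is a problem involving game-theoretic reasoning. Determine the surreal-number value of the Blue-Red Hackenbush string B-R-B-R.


Edges (from ground): B-R-B-R
By Berlekamp's sign-expansion rule, a Blue-Red Hackenbush stalk has the value of the surreal number whose sign sequence is the edge sequence with B -> + and R -> -.
Sign sequence: +-+-
Trace the sign expansion in the surreal number tree, starting from 0:
Edge 1: B (sign +) -> bounds (0, +inf), value = 1
Edge 2: R (sign -) -> bounds (0, 1), value = 1/2
Edge 3: B (sign +) -> bounds (1/2, 1), value = 3/4
Edge 4: R (sign -) -> bounds (1/2, 3/4), value = 5/8
Game value = 5/8

5/8


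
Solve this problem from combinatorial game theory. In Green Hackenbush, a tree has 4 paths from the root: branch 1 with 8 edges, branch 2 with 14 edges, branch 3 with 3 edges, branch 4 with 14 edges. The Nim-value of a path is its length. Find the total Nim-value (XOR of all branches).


The tree has 4 branches from the ground vertex.
In Green Hackenbush, the Nim-value of a simple path of length k is k.
Branch 1: length 8, Nim-value = 8
Branch 2: length 14, Nim-value = 14
Branch 3: length 3, Nim-value = 3
Branch 4: length 14, Nim-value = 14
Total Nim-value = XOR of all branch values:
0 XOR 8 = 8
8 XOR 14 = 6
6 XOR 3 = 5
5 XOR 14 = 11
Nim-value of the tree = 11

11


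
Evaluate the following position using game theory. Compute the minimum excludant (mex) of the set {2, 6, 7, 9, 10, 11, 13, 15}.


Set = {2, 6, 7, 9, 10, 11, 13, 15}
0 is NOT in the set. This is the mex.
mex = 0

0


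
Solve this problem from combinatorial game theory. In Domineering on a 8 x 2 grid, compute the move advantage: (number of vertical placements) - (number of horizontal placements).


Board is 8 x 2 (rows x cols).
Left (vertical) placements: (rows-1) * cols = 7 * 2 = 14
Right (horizontal) placements: rows * (cols-1) = 8 * 1 = 8
Advantage = Left - Right = 14 - 8 = 6

6


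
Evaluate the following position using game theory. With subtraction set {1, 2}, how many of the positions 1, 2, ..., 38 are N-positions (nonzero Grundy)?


Subtraction set S = {1, 2}, so G(n) = n mod 3.
G(n) = 0 when n is a multiple of 3.
Multiples of 3 in [1, 38]: 12
N-positions (nonzero Grundy) = 38 - 12 = 26

26


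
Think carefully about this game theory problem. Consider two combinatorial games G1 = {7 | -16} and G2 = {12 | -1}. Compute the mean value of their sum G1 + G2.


G1 = {7 | -16}, G2 = {12 | -1}
Each is a switch {a | b} with numbers a > b; its mean value is (a + b)/2, and mean value is additive over game sums: m(G1 + G2) = m(G1) + m(G2).
Mean of G1 = (7 + (-16))/2 = -9/2 = -9/2
Mean of G2 = (12 + (-1))/2 = 11/2 = 11/2
Mean of G1 + G2 = -9/2 + 11/2 = 1

1


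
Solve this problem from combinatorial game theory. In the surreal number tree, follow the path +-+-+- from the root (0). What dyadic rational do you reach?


Sign expansion: +-+-+-
Rule: track bounds (lo, hi), initially (-inf, +inf). On '+', the current value becomes lo and we move to the simplest number in (value, hi): value + 1 if hi = +inf, otherwise the midpoint (value + hi)/2. On '-', the current value becomes hi and we move to value - 1 if lo = -inf, otherwise the midpoint (lo + value)/2.
Start at 0.
Step 1: sign = +, move right. Bounds: (0, +inf). Value = 1
Step 2: sign = -, move left. Bounds: (0, 1). Value = 1/2
Step 3: sign = +, move right. Bounds: (1/2, 1). Value = 3/4
Step 4: sign = -, move left. Bounds: (1/2, 3/4). Value = 5/8
Step 5: sign = +, move right. Bounds: (5/8, 3/4). Value = 11/16
Step 6: sign = -, move left. Bounds: (5/8, 11/16). Value = 21/32
The surreal number with sign expansion +-+-+- is 21/32.

21/32


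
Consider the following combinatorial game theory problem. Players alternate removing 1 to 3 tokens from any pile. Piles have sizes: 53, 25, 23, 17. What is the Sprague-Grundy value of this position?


Subtraction set: {1, 2, 3}
For this subtraction set, G(n) = n mod 4 (period = max + 1 = 4).
Pile 1 (size 53): G(53) = 53 mod 4 = 1
Pile 2 (size 25): G(25) = 25 mod 4 = 1
Pile 3 (size 23): G(23) = 23 mod 4 = 3
Pile 4 (size 17): G(17) = 17 mod 4 = 1
Total Grundy value = XOR of all: 1 XOR 1 XOR 3 XOR 1 = 2

2


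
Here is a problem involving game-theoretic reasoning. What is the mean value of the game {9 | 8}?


Game = {9 | 8}, a switch {a | b} with numbers a > b.
Its thermograph has left wall a - t and right wall b + t, which meet at t = (a - b)/2, where both equal (a + b)/2. So the mast (mean value) is at (a + b)/2.
Mean = (9 + (8))/2 = 17/2 = 17/2

17/2


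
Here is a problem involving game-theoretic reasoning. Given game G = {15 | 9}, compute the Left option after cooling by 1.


Original game: {15 | 9} (a switch {a | b} with a > b).
Cooling by t (for t below the temperature (a - b)/2 = 3) taxes each move by t: {a | b} cooled by t is {a - t | b + t}.
Cooling amount: t = 1
Cooled Left option: 15 - 1 = 14
Cooled Right option: 9 + 1 = 10
Cooled game: {14 | 10}
Left option = 14

14


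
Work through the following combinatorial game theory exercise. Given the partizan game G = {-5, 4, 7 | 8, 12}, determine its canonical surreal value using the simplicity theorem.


Left options: {-5, 4, 7}, max = 7
Right options: {8, 12}, min = 8
All options are numbers and max(Left) < min(Right), so by the simplicity theorem the value is the simplest (earliest-born) number strictly between 7 and 8.
No integer lies strictly between 7 and 8, so the value is the dyadic rational m/2^k in the interval with the smallest k (then m odd); search k = 1, 2, ...:
Denominator 2: 15/2 lies strictly between 7 and 8 -- found.
The simplest number in the interval is 15/2.
Game value = 15/2

15/2


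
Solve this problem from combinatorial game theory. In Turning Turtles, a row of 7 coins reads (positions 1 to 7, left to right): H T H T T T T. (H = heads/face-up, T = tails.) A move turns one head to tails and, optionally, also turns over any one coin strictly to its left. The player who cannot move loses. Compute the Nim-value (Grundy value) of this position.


Coins: H T H T T T T
Key fact: a single head at position k behaves exactly like a Nim heap of size k (turning it to T and optionally flipping a coin at j < k corresponds to moving the heap from k to j, or to 0), and heads combine as a disjunctive sum (two heads at the same place would cancel, matching j XOR j = 0). So the Nim-value is the XOR of the 1-indexed positions of the heads.
Face-up positions (1-indexed): [1, 3]
XOR 0 with 1: 0 XOR 1 = 1
XOR 1 with 3: 1 XOR 3 = 2
Nim-value = 2

2


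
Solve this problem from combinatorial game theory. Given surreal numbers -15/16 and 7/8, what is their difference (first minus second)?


x = -15/16, y = 7/8
Converting to common denominator: 16
x = -15/16, y = 14/16
x - y = -15/16 - 7/8 = -29/16

-29/16


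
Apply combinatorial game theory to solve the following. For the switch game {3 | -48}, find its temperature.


The game is {3 | -48}, a switch {a | b} with numbers a > b.
Cooling {a | b} by t gives {a - t | b + t}, which stops being hot when a - t = b + t, i.e. at t = (a - b)/2. So the temperature of a switch is (a - b)/2.
Temperature = (Left option - Right option) / 2
= (3 - (-48)) / 2
= 51 / 2
= 51/2

51/2


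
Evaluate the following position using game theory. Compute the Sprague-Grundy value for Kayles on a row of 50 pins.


Kayles: a move removes 1 or 2 adjacent pins from a contiguous row.
Removing pins from a row of k leaves two independent rows (a, b) with a + b = k - 1 (one pin) or a + b = k - 2 (two pins); an end removal gives a = 0.
By Sprague-Grundy, G(k) = mex{ G(a) XOR G(b) } over all these splits. G(0) = 0.
G(1): splits (0,0):0^0=0 -> mex({0}) = 1
G(2): splits (0,1):0^1=1 (0,0):0^0=0 -> mex({0, 1}) = 2
G(3): splits (0,2):0^2=2 (1,1):1^1=0 (0,1):0^1=1 -> mex({0, 1, 2}) = 3
G(4): splits (0,3):0^3=3 (1,2):1^2=3 (0,2):0^2=2 (1,1):1^1=0 -> mex({0, 2, 3}) = 1
G(5): splits (0,4):0^1=1 (1,3):1^3=2 (2,2):2^2=0 (0,3):0^3=3 (1,2):1^2=3 -> mex({0, 1, 2, 3}) = 4
G(6) = mex({0, 1, 2, 4}) = 3
G(7) = mex({0, 1, 3, 4, 5}) = 2
G(8) = mex({0, 2, 3, 5, 6}) = 1
G(9) = mex({0, 1, 2, 3, 6, 7}) = 4
G(10) = mex({0, 1, 3, 4, 5, 7}) = 2
G(11) = mex({0, 1, 2, 3, 4, 5}) = 6
G(12) = mex({0, 1, 2, 3, 5, 6, 7}) = 4
G(13) = mex({0, 2, 3, 4, 6, 7}) = 1
G(14) = mex({0, 1, 4, 5, 6, 7}) = 2
G(15) = mex({0, 1, 2, 3, 4, 5, 6}) = 7
G(16) = mex({0, 2, 3, 5, 6, 7}) = 1
G(17) = mex({0, 1, 2, 3, 5, 6, 7}) = 4
G(18) = mex({0, 1, 2, 4, 5, 6}) = 3
G(19) = mex({0, 1, 3, 4, 5, 7}) = 2
G(20) = mex({0, 2, 3, 4, 5, 6, 7}) = 1
G(21) = mex({0, 1, 2, 3, 5, 6, 7}) = 4
G(22) = mex({0, 1, 2, 3, 4, 5, 7}) = 6
G(23) = mex({0, 1, 2, 3, 4, 5, 6}) = 7
G(24) = mex({0, 1, 2, 3, 5, 6, 7}) = 4
G(25) = mex({0, 2, 3, 4, 6, 7}) = 1
G(26) = mex({0, 1, 3, 4, 5, 6, 7}) = 2
G(27) = mex({0, 1, 2, 3, 4, 5, 6, 7}) = 8
G(28) = mex({0, 1, 2, 3, 4, 6, 7, 8}) = 5
G(29) = mex({0, 1, 2, 3, 5, 6, 7, 8, 9}) = 4
G(30) = mex({0, 1, 2, 3, 4, 5, 6, 9, 10}) = 7
G(31) = mex({0, 1, 3, 4, 5, 7, 10, 11}) = 2
G(32) = mex({0, 2, 3, 4, 5, 6, 7, 9, 11}) = 1
G(33) = mex({0, 1, 2, 3, 4, 5, 6, 7, 9, 12}) = 8
G(34) = mex({0, 1, 2, 3, 4, 5, 7, 8, 11, 12}) = 6
G(35) = mex({0, 1, 2, 3, 4, 5, 6, 8, 9, 10, 11}) = 7
G(36) = mex({0, 1, 2, 3, 5, 6, 7, 9, 10}) = 4
G(37) = mex({0, 2, 3, 4, 6, 7, 9, 10, 11, 12}) = 1
G(38) = mex({0, 1, 3, 4, 5, 6, 7, 9, 10, 11, 12}) = 2
G(39) = mex({0, 1, 2, 4, 5, 6, 7, 9, 10, 12, 14}) = 3
G(40) = mex({0, 2, 3, 4, 6, 7, 11, 12, 14}) = 1
G(41) = mex({0, 1, 2, 3, 5, 6, 7, 9, 10, 11, 12}) = 4
G(42) = mex({0, 1, 2, 3, 4, 5, 6, 9, 10}) = 7
G(43) = mex({0, 1, 3, 4, 5, 7, 9, 10, 12, 15}) = 2
G(44) = mex({0, 2, 3, 4, 5, 6, 7, 9, 10, 12, 15}) = 1
G(45) = mex({0, 1, 2, 3, 4, 5, 6, 7, 9, 10, 12, 14}) = 8
G(46) = mex({0, 1, 3, 4, 5, 7, 8, 11, 12, 14}) = 2
G(47) = mex({0, 1, 2, 3, 4, 5, 6, 8, 9, 10, 11, 12}) = 7
G(48) = mex({0, 1, 2, 3, 5, 6, 7, 9, 10}) = 4
G(49) = mex({0, 2, 3, 4, 6, 7, 9, 10, 11, 12, 15}) = 1
G(50) = mex({0, 1, 4, 5, 6, 7, 9, 11, 12, 14, 15}) = 2
Therefore G(50) = 2.

2


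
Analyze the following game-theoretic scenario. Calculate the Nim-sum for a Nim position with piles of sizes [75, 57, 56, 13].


We need the XOR (exclusive or) of all pile sizes.
After XOR-ing pile 1 (size 75): 0 XOR 75 = 75
After XOR-ing pile 2 (size 57): 75 XOR 57 = 114
After XOR-ing pile 3 (size 56): 114 XOR 56 = 74
After XOR-ing pile 4 (size 13): 74 XOR 13 = 71
The Nim-value of this position is 71.

71


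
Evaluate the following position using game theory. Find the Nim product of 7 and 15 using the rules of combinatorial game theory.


Nim multiplication is bilinear over XOR: (u XOR v) * w = (u*w) XOR (v*w).
So we split each operand into its bit components and XOR the pairwise Nim products.
7 = 1 + 2 + 4 (as XOR of powers of 2).
15 = 1 + 2 + 4 + 8 (as XOR of powers of 2).
Using the standard Nim-product table on single bits:
  2*2 = 3,   2*4 = 8,   2*8 = 12,
  4*4 = 6,   4*8 = 11,  8*8 = 13,
and  1*x = x (identity), k*l = l*k (commutative).
Pairwise Nim products:
  1 * 1 = 1
  1 * 2 = 2
  1 * 4 = 4
  1 * 8 = 8
  2 * 1 = 2
  2 * 2 = 3
  2 * 4 = 8
  2 * 8 = 12
  4 * 1 = 4
  4 * 2 = 8
  4 * 4 = 6
  4 * 8 = 11
XOR them: 1 XOR 2 XOR 4 XOR 8 XOR 2 XOR 3 XOR 8 XOR 12 XOR 4 XOR 8 XOR 6 XOR 11 = 11.
Result: 7 * 15 = 11 (in Nim).

11


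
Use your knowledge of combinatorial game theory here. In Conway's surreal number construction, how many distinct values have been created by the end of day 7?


Day 0: {|} = 0 is born. Count = 1.
Day n: the number of surreal numbers born by day n is 2^(n+1) - 1.
By day 0: 2^1 - 1 = 1
By day 1: 2^2 - 1 = 3
By day 2: 2^3 - 1 = 7
By day 3: 2^4 - 1 = 15
By day 4: 2^5 - 1 = 31
By day 5: 2^6 - 1 = 63
By day 6: 2^7 - 1 = 127
By day 7: 2^8 - 1 = 255
By day 7: 255 surreal numbers.

255


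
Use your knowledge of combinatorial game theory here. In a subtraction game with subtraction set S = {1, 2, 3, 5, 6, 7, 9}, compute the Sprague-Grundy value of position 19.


The subtraction set is S = {1, 2, 3, 5, 6, 7, 9}.
G(k) = mex{ G(k - s) : s in S, s <= k }. We compute iteratively: G(0) = 0.
G(1) = mex({0}) = 1
G(2) = mex({0, 1}) = 2
G(3) = mex({0, 1, 2}) = 3
G(4) = mex({1, 2, 3}) = 0
G(5) = mex({0, 2, 3}) = 1
G(6) = mex({0, 1, 3}) = 2
G(7) = mex({0, 1, 2}) = 3
G(8) = mex({1, 2, 3}) = 0
G(9) = mex({0, 2, 3}) = 1
G(10) = mex({0, 1, 3}) = 2
G(11) = mex({0, 1, 2}) = 3
G(12) = mex({1, 2, 3}) = 0
Observe that G(4)..G(12) = 0, 1, 2, 3, 0, 1, 2, 3, 0 repeats G(0)..G(8) = 0, 1, 2, 3, 0, 1, 2, 3, 0.
For k >= max(S) = 9, G(k) is determined by the previous 9 values G(k-9)..G(k-1); a window of 9 consecutive values has recurred shifted by 4, so by induction G(k + 4) = G(k) for all k >= 0: the sequence is periodic from the start with period 4.
One period: G(0..3) = 0, 1, 2, 3.
19 mod 4 = 3, so G(19) = G(3) = 3.

3


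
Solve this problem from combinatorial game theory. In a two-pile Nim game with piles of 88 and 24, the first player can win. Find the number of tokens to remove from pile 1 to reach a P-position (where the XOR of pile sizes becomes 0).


Piles: 88 and 24
Current XOR: 88 XOR 24 = 64 (non-zero, so this is an N-position).
To make the XOR zero, we need to find a move that balances the piles.
For pile 1 (size 88): target = 88 XOR 64 = 24
We reduce pile 1 from 88 to 24.
Tokens removed: 88 - 24 = 64
Verification: 24 XOR 24 = 0

64


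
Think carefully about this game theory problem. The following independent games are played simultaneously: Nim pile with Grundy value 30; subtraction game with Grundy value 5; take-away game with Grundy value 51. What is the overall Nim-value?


By the Sprague-Grundy theorem, the Grundy value of a sum of games is the XOR of individual Grundy values.
Nim pile: Grundy value = 30. Running XOR: 0 XOR 30 = 30
subtraction game: Grundy value = 5. Running XOR: 30 XOR 5 = 27
take-away game: Grundy value = 51. Running XOR: 27 XOR 51 = 40
The combined Grundy value is 40.

40


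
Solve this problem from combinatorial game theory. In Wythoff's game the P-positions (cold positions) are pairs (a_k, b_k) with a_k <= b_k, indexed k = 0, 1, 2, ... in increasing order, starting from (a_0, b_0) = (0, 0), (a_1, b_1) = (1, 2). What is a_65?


By Wythoff's theorem, a_k = floor(k * phi) and b_k = floor(k * phi^2) = a_k + k, where phi = (1 + sqrt(5))/2 is the golden ratio.
phi = (1 + sqrt(5))/2 = 1.618034
k = 65
k * phi = 65 * 1.618034 = 105.172209
a_65 = floor(k * phi) = 105

105


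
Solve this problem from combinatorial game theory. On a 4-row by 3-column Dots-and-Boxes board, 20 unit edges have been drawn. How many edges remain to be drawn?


Grid: 4 x 3 boxes, i.e. 5 rows and 4 columns of dots.
Horizontal edges: (rows + 1) * cols = 5 * 3 = 15
Vertical edges: rows * (cols + 1) = 4 * 4 = 16
Total edges: 15 + 16 = 31
Edges drawn: 20
Remaining: 31 - 20 = 11

11


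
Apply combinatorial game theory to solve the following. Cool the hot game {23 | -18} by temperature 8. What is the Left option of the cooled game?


Original game: {23 | -18} (a switch {a | b} with a > b).
Cooling by t (for t below the temperature (a - b)/2 = 41/2) taxes each move by t: {a | b} cooled by t is {a - t | b + t}.
Cooling amount: t = 8
Cooled Left option: 23 - 8 = 15
Cooled Right option: -18 + 8 = -10
Cooled game: {15 | -10}
Left option = 15

15


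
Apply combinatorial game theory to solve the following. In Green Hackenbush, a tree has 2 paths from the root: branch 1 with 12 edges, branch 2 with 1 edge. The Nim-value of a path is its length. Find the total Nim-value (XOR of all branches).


The tree has 2 branches from the ground vertex.
In Green Hackenbush, the Nim-value of a simple path of length k is k.
Branch 1: length 12, Nim-value = 12
Branch 2: length 1, Nim-value = 1
Total Nim-value = XOR of all branch values:
0 XOR 12 = 12
12 XOR 1 = 13
Nim-value of the tree = 13

13


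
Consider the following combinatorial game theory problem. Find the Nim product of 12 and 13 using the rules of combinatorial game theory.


Nim multiplication is bilinear over XOR: (u XOR v) * w = (u*w) XOR (v*w).
So we split each operand into its bit components and XOR the pairwise Nim products.
12 = 4 + 8 (as XOR of powers of 2).
13 = 1 + 4 + 8 (as XOR of powers of 2).
Using the standard Nim-product table on single bits:
  2*2 = 3,   2*4 = 8,   2*8 = 12,
  4*4 = 6,   4*8 = 11,  8*8 = 13,
and  1*x = x (identity), k*l = l*k (commutative).
Pairwise Nim products:
  4 * 1 = 4
  4 * 4 = 6
  4 * 8 = 11
  8 * 1 = 8
  8 * 4 = 11
  8 * 8 = 13
XOR them: 4 XOR 6 XOR 11 XOR 8 XOR 11 XOR 13 = 7.
Result: 12 * 13 = 7 (in Nim).

7


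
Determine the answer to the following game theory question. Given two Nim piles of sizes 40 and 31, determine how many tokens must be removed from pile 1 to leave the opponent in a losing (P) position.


Piles: 40 and 31
Current XOR: 40 XOR 31 = 55 (non-zero, so this is an N-position).
To make the XOR zero, we need to find a move that balances the piles.
For pile 1 (size 40): target = 40 XOR 55 = 31
We reduce pile 1 from 40 to 31.
Tokens removed: 40 - 31 = 9
Verification: 31 XOR 31 = 0

9


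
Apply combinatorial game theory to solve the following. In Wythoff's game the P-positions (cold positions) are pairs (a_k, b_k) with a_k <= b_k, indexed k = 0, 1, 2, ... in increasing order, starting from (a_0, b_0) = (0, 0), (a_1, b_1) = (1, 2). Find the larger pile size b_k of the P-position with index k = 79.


By Wythoff's theorem, a_k = floor(k * phi) and b_k = floor(k * phi^2) = a_k + k, where phi = (1 + sqrt(5))/2 is the golden ratio.
phi = (1 + sqrt(5))/2 = 1.618034
phi^2 = phi + 1 = 2.618034
k = 79
k * phi^2 = 79 * 2.618034 = 206.824685
b_79 = floor(k * phi^2) = 206 (check: a_79 + k = 127 + 79 = 206)

206


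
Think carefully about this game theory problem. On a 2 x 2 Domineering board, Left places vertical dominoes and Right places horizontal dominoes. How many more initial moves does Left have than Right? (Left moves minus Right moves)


Board is 2 x 2 (rows x cols).
Left (vertical) placements: (rows-1) * cols = 1 * 2 = 2
Right (horizontal) placements: rows * (cols-1) = 2 * 1 = 2
Advantage = Left - Right = 2 - 2 = 0

0


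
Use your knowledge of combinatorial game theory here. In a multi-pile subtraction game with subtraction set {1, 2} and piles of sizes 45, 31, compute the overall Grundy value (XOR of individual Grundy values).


Subtraction set: {1, 2}
For this subtraction set, G(n) = n mod 3 (period = max + 1 = 3).
Pile 1 (size 45): G(45) = 45 mod 3 = 0
Pile 2 (size 31): G(31) = 31 mod 3 = 1
Total Grundy value = XOR of all: 0 XOR 1 = 1

1


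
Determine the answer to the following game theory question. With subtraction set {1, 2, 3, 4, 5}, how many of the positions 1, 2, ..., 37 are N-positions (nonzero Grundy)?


Subtraction set S = {1, 2, 3, 4, 5}, so G(n) = n mod 6.
G(n) = 0 when n is a multiple of 6.
Multiples of 6 in [1, 37]: 6
N-positions (nonzero Grundy) = 37 - 6 = 31

31


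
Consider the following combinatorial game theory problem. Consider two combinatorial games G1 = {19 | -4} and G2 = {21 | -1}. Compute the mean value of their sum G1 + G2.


G1 = {19 | -4}, G2 = {21 | -1}
Each is a switch {a | b} with numbers a > b; its mean value is (a + b)/2, and mean value is additive over game sums: m(G1 + G2) = m(G1) + m(G2).
Mean of G1 = (19 + (-4))/2 = 15/2 = 15/2
Mean of G2 = (21 + (-1))/2 = 20/2 = 10
Mean of G1 + G2 = 15/2 + 10 = 35/2

35/2


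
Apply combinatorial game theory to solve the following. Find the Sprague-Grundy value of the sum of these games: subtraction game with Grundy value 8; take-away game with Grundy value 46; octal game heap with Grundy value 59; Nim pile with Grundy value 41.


By the Sprague-Grundy theorem, the Grundy value of a sum of games is the XOR of individual Grundy values.
subtraction game: Grundy value = 8. Running XOR: 0 XOR 8 = 8
take-away game: Grundy value = 46. Running XOR: 8 XOR 46 = 38
octal game heap: Grundy value = 59. Running XOR: 38 XOR 59 = 29
Nim pile: Grundy value = 41. Running XOR: 29 XOR 41 = 52
The combined Grundy value is 52.

52


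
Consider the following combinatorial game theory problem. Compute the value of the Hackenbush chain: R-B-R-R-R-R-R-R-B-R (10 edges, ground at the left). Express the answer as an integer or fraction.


Edges (from ground): R-B-R-R-R-R-R-R-B-R
By Berlekamp's sign-expansion rule, a Blue-Red Hackenbush stalk has the value of the surreal number whose sign sequence is the edge sequence with B -> + and R -> -.
Sign sequence: -+------+-
Trace the sign expansion in the surreal number tree, starting from 0:
Edge 1: R (sign -) -> bounds (-inf, 0), value = -1
Edge 2: B (sign +) -> bounds (-1, 0), value = -1/2
Edge 3: R (sign -) -> bounds (-1, -1/2), value = -3/4
Edge 4: R (sign -) -> bounds (-1, -3/4), value = -7/8
Edge 5: R (sign -) -> bounds (-1, -7/8), value = -15/16
Edge 6: R (sign -) -> bounds (-1, -15/16), value = -31/32
Edge 7: R (sign -) -> bounds (-1, -31/32), value = -63/64
Edge 8: R (sign -) -> bounds (-1, -63/64), value = -127/128
Edge 9: B (sign +) -> bounds (-127/128, -63/64), value = -253/256
Edge 10: R (sign -) -> bounds (-127/128, -253/256), value = -507/512
Game value = -507/512

-507/512


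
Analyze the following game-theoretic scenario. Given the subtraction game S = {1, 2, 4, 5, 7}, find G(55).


The subtraction set is S = {1, 2, 4, 5, 7}.
G(k) = mex{ G(k - s) : s in S, s <= k }. We compute iteratively: G(0) = 0.
G(1) = mex({0}) = 1
G(2) = mex({0, 1}) = 2
G(3) = mex({1, 2}) = 0
G(4) = mex({0, 2}) = 1
G(5) = mex({0, 1}) = 2
G(6) = mex({1, 2}) = 0
G(7) = mex({0, 2}) = 1
G(8) = mex({0, 1}) = 2
G(9) = mex({1, 2}) = 0
Observe that G(3)..G(9) = 0, 1, 2, 0, 1, 2, 0 repeats G(0)..G(6) = 0, 1, 2, 0, 1, 2, 0.
For k >= max(S) = 7, G(k) is determined by the previous 7 values G(k-7)..G(k-1); a window of 7 consecutive values has recurred shifted by 3, so by induction G(k + 3) = G(k) for all k >= 0: the sequence is periodic from the start with period 3.
One period: G(0..2) = 0, 1, 2.
55 mod 3 = 1, so G(55) = G(1) = 1.

1


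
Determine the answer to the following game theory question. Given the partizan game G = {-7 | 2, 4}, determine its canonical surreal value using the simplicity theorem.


Left options: {-7}, max = -7
Right options: {2, 4}, min = 2
All options are numbers and max(Left) < min(Right), so by the simplicity theorem the value is the simplest (earliest-born) number strictly between -7 and 2.
Integers -6 through 1 all lie strictly between -7 and 2.
Among integers, the simplest (lowest birthday = smallest |n|; 0 is born on day 0, +-n on day n) is 0.
No non-integer in the interval can be simpler: if x is a non-integer in the interval, then floor(x) or ceil(x) also lies in the interval (the interval contains an integer), and both are proper prefixes of x's sign expansion, i.e. born earlier. So the game value is 0.
Game value = 0

0


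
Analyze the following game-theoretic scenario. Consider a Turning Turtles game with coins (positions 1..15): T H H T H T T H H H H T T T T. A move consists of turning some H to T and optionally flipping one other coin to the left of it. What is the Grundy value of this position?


Coins: T H H T H T T H H H H T T T T
Key fact: a single head at position k behaves exactly like a Nim heap of size k (turning it to T and optionally flipping a coin at j < k corresponds to moving the heap from k to j, or to 0), and heads combine as a disjunctive sum (two heads at the same place would cancel, matching j XOR j = 0). So the Nim-value is the XOR of the 1-indexed positions of the heads.
Face-up positions (1-indexed): [2, 3, 5, 8, 9, 10, 11]
XOR 0 with 2: 0 XOR 2 = 2
XOR 2 with 3: 2 XOR 3 = 1
XOR 1 with 5: 1 XOR 5 = 4
XOR 4 with 8: 4 XOR 8 = 12
XOR 12 with 9: 12 XOR 9 = 5
XOR 5 with 10: 5 XOR 10 = 15
XOR 15 with 11: 15 XOR 11 = 4
Nim-value = 4

4


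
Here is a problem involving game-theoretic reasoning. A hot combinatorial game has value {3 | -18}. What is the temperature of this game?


The game is {3 | -18}, a switch {a | b} with numbers a > b.
Cooling {a | b} by t gives {a - t | b + t}, which stops being hot when a - t = b + t, i.e. at t = (a - b)/2. So the temperature of a switch is (a - b)/2.
Temperature = (Left option - Right option) / 2
= (3 - (-18)) / 2
= 21 / 2
= 21/2

21/2


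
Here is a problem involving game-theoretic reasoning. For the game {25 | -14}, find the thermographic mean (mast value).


Game = {25 | -14}, a switch {a | b} with numbers a > b.
Its thermograph has left wall a - t and right wall b + t, which meet at t = (a - b)/2, where both equal (a + b)/2. So the mast (mean value) is at (a + b)/2.
Mean = (25 + (-14))/2 = 11/2 = 11/2

11/2


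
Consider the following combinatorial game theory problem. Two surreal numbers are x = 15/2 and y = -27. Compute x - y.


x = 15/2, y = -27
Converting to common denominator: 2
x = 15/2, y = -54/2
x - y = 15/2 - -27 = 69/2

69/2


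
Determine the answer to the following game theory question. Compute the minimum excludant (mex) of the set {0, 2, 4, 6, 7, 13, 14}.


Set = {0, 2, 4, 6, 7, 13, 14}
0 is in the set.
1 is NOT in the set. This is the mex.
mex = 1

1


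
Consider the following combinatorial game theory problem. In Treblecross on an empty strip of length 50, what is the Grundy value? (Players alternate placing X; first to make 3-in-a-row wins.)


Treblecross: place X on empty cells; 3-in-a-row wins.
Playing within two cells of an existing X lets the opponent win at once, so sensible play treats the cells i-2..i+2 around each X as dead. The player left with no safe cell loses, so this is a normal-play take-away game on strips of safe cells.
Placing X at cell i (0-indexed) of a strip of k safe cells leaves independent strips of sizes max(0, i-2) and max(0, k-i-3). Hence G(k) = mex{ G(max(0,i-2)) XOR G(max(0,k-i-3)) : 0 <= i < k }, with G(0) = 0.
G(1): splits (0,0):0^0=0 -> mex({0}) = 1
G(2): splits (0,0):0^0=0 -> mex({0}) = 1
G(3): splits (0,0):0^0=0 -> mex({0}) = 1
G(4): splits (0,1):0^1=1 (0,0):0^0=0 -> mex({0, 1}) = 2
G(5): splits (0,2):0^1=1 (0,1):0^1=1 (0,0):0^0=0 -> mex({0, 1}) = 2
G(6) = mex({1}) = 0
G(7) = mex({0, 1, 2}) = 3
G(8) = mex({0, 1, 2}) = 3
G(9) = mex({0, 2}) = 1
G(10) = mex({0, 2, 3}) = 1
G(11) = mex({0, 3}) = 1
G(12) = mex({1, 3}) = 0
G(13) = mex({0, 1, 2, 3}) = 4
G(14) = mex({0, 1, 2}) = 3
G(15) = mex({0, 1, 2}) = 3
G(16) = mex({0, 1, 2, 4}) = 3
G(17) = mex({0, 1, 3, 4}) = 2
G(18) = mex({0, 1, 3, 4}) = 2
G(19) = mex({0, 1, 3, 5}) = 2
G(20) = mex({0, 1, 2, 3, 5}) = 4
G(21) = mex({0, 1, 2, 3, 5}) = 4
G(22) = mex({1, 2, 6}) = 0
G(23) = mex({0, 1, 2, 3, 4, 6}) = 5
G(24) = mex({0, 1, 2, 3, 4}) = 5
G(25) = mex({0, 1, 3, 4, 7}) = 2
G(26) = mex({0, 1, 3, 4, 5, 7}) = 2
G(27) = mex({0, 1, 3, 5}) = 2
G(28) = mex({0, 1, 2, 5}) = 3
G(29) = mex({0, 1, 2, 4, 5, 6}) = 3
G(30) = mex({1, 2, 4, 6}) = 0
G(31) = mex({0, 1, 2, 3, 4, 6}) = 5
G(32) = mex({1, 2, 3, 4, 7}) = 0
G(33) = mex({0, 3, 7}) = 1
G(34) = mex({0, 2, 3, 5, 7}) = 1
G(35) = mex({0, 2, 3, 5, 6}) = 1
G(36) = mex({0, 1, 2, 5, 6}) = 3
G(37) = mex({0, 1, 2, 4, 5, 6}) = 3
G(38) = mex({0, 1, 2, 4}) = 3
G(39) = mex({0, 1, 2, 3, 4, 7}) = 5
G(40) = mex({0, 1, 2, 3, 4, 5, 7}) = 6
G(41) = mex({0, 1, 2, 3, 5, 7}) = 4
G(42) = mex({0, 1, 2, 3, 5, 6, 7}) = 4
G(43) = mex({0, 2, 3, 5, 6}) = 1
G(44) = mex({1, 2, 3, 4, 5, 6}) = 0
G(45) = mex({0, 1, 2, 3, 4, 6, 7}) = 5
G(46) = mex({0, 1, 2, 3, 4, 7}) = 5
G(47) = mex({0, 1, 2, 3, 4, 5, 7}) = 6
G(48) = mex({0, 1, 2, 3, 4, 5, 7}) = 6
G(49) = mex({0, 1, 3, 4, 5, 7}) = 2
G(50) = mex({0, 1, 2, 3, 4, 5, 6}) = 7
Therefore G(50) = 7.

7


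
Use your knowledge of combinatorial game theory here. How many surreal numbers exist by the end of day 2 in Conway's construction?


Day 0: {|} = 0 is born. Count = 1.
Day n: the number of surreal numbers born by day n is 2^(n+1) - 1.
By day 0: 2^1 - 1 = 1
By day 1: 2^2 - 1 = 3
By day 2: 2^3 - 1 = 7
By day 2: 7 surreal numbers.

7


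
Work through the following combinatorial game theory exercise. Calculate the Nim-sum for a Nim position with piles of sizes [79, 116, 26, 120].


We need the XOR (exclusive or) of all pile sizes.
After XOR-ing pile 1 (size 79): 0 XOR 79 = 79
After XOR-ing pile 2 (size 116): 79 XOR 116 = 59
After XOR-ing pile 3 (size 26): 59 XOR 26 = 33
After XOR-ing pile 4 (size 120): 33 XOR 120 = 89
The Nim-value of this position is 89.

89


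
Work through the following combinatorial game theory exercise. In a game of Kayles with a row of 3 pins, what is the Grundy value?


Kayles: a move removes 1 or 2 adjacent pins from a contiguous row.
Removing pins from a row of k leaves two independent rows (a, b) with a + b = k - 1 (one pin) or a + b = k - 2 (two pins); an end removal gives a = 0.
By Sprague-Grundy, G(k) = mex{ G(a) XOR G(b) } over all these splits. G(0) = 0.
G(1): splits (0,0):0^0=0 -> mex({0}) = 1
G(2): splits (0,1):0^1=1 (0,0):0^0=0 -> mex({0, 1}) = 2
G(3): splits (0,2):0^2=2 (1,1):1^1=0 (0,1):0^1=1 -> mex({0, 1, 2}) = 3
Therefore G(3) = 3.

3


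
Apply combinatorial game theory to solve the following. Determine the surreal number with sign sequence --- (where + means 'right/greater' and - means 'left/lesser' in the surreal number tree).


Sign expansion: ---
Rule: track bounds (lo, hi), initially (-inf, +inf). On '+', the current value becomes lo and we move to the simplest number in (value, hi): value + 1 if hi = +inf, otherwise the midpoint (value + hi)/2. On '-', the current value becomes hi and we move to value - 1 if lo = -inf, otherwise the midpoint (lo + value)/2.
Start at 0.
Step 1: sign = -, move left. Bounds: (-inf, 0). Value = -1
Step 2: sign = -, move left. Bounds: (-inf, -1). Value = -2
Step 3: sign = -, move left. Bounds: (-inf, -2). Value = -3
The surreal number with sign expansion --- is -3.

-3


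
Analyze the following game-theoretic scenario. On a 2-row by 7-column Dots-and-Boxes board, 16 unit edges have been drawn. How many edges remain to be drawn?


Grid: 2 x 7 boxes, i.e. 3 rows and 8 columns of dots.
Horizontal edges: (rows + 1) * cols = 3 * 7 = 21
Vertical edges: rows * (cols + 1) = 2 * 8 = 16
Total edges: 21 + 16 = 37
Edges drawn: 16
Remaining: 37 - 16 = 21

21


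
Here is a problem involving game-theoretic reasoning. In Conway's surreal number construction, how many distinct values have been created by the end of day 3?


Day 0: {|} = 0 is born. Count = 1.
Day n: the number of surreal numbers born by day n is 2^(n+1) - 1.
By day 0: 2^1 - 1 = 1
By day 1: 2^2 - 1 = 3
By day 2: 2^3 - 1 = 7
By day 3: 2^4 - 1 = 15
By day 3: 15 surreal numbers.

15
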